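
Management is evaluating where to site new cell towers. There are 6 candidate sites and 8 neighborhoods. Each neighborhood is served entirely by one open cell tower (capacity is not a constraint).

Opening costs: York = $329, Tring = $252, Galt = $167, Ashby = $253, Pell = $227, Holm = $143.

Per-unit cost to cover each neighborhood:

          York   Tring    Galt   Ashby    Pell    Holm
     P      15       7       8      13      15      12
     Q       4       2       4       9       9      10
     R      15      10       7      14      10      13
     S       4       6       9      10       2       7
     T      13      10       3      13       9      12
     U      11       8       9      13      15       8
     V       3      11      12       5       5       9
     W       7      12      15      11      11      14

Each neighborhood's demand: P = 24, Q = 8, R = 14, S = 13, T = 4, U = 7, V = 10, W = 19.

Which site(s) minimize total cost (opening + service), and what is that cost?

Open Galt and Pell; minimum total cost 1076.

For any fixed open set, each neighborhood goes to its cheapest open site; total = fixed + service.
{Galt, Pell}: P→Galt 8·24=192, Q→Galt 4·8=32, R→Galt 7·14=98, S→Pell 2·13=26, T→Galt 3·4=12, U→Galt 9·7=63, V→Pell 5·10=50, W→Pell 11·19=209. Service 682; fixed 394; total 1076.
{Galt}: service 919 + fixed 167 = 1086
{Tring}: P→Tring 7·24=168, Q→Tring 2·8=16, R→Tring 10·14=140, S→Tring 6·13=78, T→Tring 10·4=40, U→Tring 8·7=56, V→Tring 11·10=110, W→Tring 12·19=228. Service 836; fixed 252; total 1088.
{York, Tring, Galt, Ashby, Pell, Holm}: P→Tring 7·24=168, Q→Tring 2·8=16, R→Galt 7·14=98, S→Pell 2·13=26, T→Galt 3·4=12, U→Tring 8·7=56, V→York 3·10=30, W→York 7·19=133. Service 539; fixed 1371; total 1910.
No other subset beats 1076.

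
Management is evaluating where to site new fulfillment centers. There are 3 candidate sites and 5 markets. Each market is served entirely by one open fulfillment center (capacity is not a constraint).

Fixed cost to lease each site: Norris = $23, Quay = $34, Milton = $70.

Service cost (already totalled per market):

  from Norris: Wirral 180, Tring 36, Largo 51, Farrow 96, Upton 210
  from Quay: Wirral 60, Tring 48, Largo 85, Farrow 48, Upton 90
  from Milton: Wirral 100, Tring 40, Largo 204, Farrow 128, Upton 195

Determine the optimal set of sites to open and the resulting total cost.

Open Norris and Quay; minimum total cost 342.

For any fixed open set, each market goes to its cheapest open site; total = fixed + service.
{Norris, Quay}: Wirral→Quay 60, Tring→Norris 36, Largo→Norris 51, Farrow→Quay 48, Upton→Quay 90. Service 285; fixed 57; total 342.
{Quay}: service 331 + fixed 34 = 365
{Norris, Quay, Milton}: Wirral→Quay 60, Tring→Norris 36, Largo→Norris 51, Farrow→Quay 48, Upton→Quay 90. Service 285; fixed 127; total 412.
{Norris}: service 573 + fixed 23 = 596
No other subset beats 342.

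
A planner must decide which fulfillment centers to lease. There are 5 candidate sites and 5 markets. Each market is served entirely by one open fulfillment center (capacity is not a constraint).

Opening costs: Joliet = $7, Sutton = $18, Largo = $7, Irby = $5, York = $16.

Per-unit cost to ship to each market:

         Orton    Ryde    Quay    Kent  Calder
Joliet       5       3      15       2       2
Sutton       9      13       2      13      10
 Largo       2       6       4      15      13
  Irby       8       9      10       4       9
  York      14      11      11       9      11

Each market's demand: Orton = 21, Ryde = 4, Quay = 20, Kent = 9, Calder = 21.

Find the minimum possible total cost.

Minimum total cost: 186

For any fixed open set, each market goes to its cheapest open site; total = fixed + service.
{Joliet, Sutton, Largo}: Orton→Largo 2·21=42, Ryde→Joliet 3·4=12, Quay→Sutton 2·20=40, Kent→Joliet 2·9=18, Calder→Joliet 2·21=42. Service 154; fixed 32; total 186.
{Joliet, Sutton, Largo, Irby}: Orton→Largo 2·21=42, Ryde→Joliet 3·4=12, Quay→Sutton 2·20=40, Kent→Joliet 2·9=18, Calder→Joliet 2·21=42. Service 154; fixed 37; total 191.
{Joliet, Sutton, Largo, York}: service 154 + fixed 48 = 202
{Joliet, Sutton, Largo, Irby, York}: service 154 + fixed 53 = 207
No other subset beats 186.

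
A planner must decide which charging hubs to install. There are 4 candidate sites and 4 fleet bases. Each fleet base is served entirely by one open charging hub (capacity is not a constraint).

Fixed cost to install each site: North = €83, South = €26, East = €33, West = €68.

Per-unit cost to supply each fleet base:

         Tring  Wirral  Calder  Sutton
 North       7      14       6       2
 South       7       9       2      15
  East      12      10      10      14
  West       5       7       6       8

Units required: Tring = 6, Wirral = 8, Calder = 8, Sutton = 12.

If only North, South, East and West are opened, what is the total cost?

Total cost: 336

Each fleet base is assigned to its cheapest site among the open ones.
{North, South, East, West}: Tring→West 5·6=30, Wirral→West 7·8=56, Calder→South 2·8=16, Sutton→North 2·12=24. Service 126; fixed 210; total 336.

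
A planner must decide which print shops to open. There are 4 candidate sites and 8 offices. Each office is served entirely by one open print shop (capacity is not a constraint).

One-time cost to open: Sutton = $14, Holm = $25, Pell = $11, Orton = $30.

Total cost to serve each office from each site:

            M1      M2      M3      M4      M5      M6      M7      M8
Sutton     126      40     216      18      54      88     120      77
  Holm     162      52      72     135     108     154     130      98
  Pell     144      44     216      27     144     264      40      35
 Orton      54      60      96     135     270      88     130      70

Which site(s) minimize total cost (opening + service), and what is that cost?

Open Sutton, Pell and Orton; minimum total cost 480.

For any fixed open set, each office goes to its cheapest open site; total = fixed + service.
{Sutton, Pell, Orton}: M1→Orton 54, M2→Sutton 40, M3→Orton 96, M4→Sutton 18, M5→Sutton 54, M6→Sutton 88, M7→Pell 40, M8→Pell 35. Service 425; fixed 55; total 480.
{Sutton, Holm, Pell, Orton}: M1→Orton 54, M2→Sutton 40, M3→Holm 72, M4→Sutton 18, M5→Sutton 54, M6→Sutton 88, M7→Pell 40, M8→Pell 35. Service 401; fixed 80; total 481.
{Sutton, Holm, Pell}: service 473 + fixed 50 = 523
{Pell}: M1→Pell 144, M2→Pell 44, M3→Pell 216, M4→Pell 27, M5→Pell 144, M6→Pell 264, M7→Pell 40, M8→Pell 35. Service 914; fixed 11; total 925.
No other subset beats 480.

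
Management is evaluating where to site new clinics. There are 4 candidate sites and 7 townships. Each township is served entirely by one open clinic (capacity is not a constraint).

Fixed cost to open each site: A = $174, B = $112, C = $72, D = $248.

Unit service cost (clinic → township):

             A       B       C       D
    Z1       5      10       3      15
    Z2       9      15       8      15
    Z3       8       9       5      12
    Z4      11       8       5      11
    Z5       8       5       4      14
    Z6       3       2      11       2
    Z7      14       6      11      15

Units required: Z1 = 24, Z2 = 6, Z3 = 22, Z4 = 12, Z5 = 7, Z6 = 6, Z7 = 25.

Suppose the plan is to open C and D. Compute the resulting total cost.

Total cost: 925

Each township is assigned to its cheapest site among the open ones.
{C, D}: Z1→C 3·24=72, Z2→C 8·6=48, Z3→C 5·22=110, Z4→C 5·12=60, Z5→C 4·7=28, Z6→D 2·6=12, Z7→C 11·25=275. Service 605; fixed 320; total 925.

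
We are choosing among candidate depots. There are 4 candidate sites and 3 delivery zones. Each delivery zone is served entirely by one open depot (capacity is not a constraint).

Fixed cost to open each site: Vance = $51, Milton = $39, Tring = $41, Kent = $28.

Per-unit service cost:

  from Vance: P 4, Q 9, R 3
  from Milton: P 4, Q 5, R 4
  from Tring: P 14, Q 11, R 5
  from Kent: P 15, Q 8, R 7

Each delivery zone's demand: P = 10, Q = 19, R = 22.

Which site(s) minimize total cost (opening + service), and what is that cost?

For any fixed open set, each delivery zone goes to its cheapest open site; total = fixed + service.
{Milton}: P→Milton 4·10=40, Q→Milton 5·19=95, R→Milton 4·22=88. Service 223; fixed 39; total 262.
{Milton, Kent}: service 223 + fixed 67 = 290
{Vance, Milton}: service 201 + fixed 90 = 291
{Vance, Milton, Tring, Kent}: P→Vance 4·10=40, Q→Milton 5·19=95, R→Vance 3·22=66. Service 201; fixed 159; total 360.
No other subset beats 262.

Open Milton only; minimum total cost 262.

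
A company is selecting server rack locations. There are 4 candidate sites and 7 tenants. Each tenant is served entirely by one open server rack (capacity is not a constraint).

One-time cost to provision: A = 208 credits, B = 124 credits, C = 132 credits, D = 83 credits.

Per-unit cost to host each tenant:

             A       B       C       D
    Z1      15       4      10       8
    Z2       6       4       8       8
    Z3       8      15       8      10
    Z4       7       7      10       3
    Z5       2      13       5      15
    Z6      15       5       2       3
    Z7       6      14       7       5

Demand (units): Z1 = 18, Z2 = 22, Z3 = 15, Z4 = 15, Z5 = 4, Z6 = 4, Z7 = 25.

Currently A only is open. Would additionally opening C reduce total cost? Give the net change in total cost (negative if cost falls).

Current service cost with {A}: 845.
Adding C: each tenant re-picks its cheapest; new service cost 703, saving 142.
Extra fixed cost: 132. Net change = 132 − 142 = -10.
(Totals: 1053 → 1043.)

Yes — net change −10 (cost falls by 10).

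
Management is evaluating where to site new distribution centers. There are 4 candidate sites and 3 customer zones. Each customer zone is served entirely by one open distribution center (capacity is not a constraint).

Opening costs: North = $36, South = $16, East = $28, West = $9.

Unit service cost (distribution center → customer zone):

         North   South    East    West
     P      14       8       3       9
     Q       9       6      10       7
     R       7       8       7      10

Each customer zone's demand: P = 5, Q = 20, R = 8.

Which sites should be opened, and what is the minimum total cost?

For any fixed open set, each customer zone goes to its cheapest open site; total = fixed + service.
{South, East}: P→East 3·5=15, Q→South 6·20=120, R→East 7·8=56. Service 191; fixed 44; total 235.
{South}: service 224 + fixed 16 = 240
{South, East, West}: P→East 3·5=15, Q→South 6·20=120, R→East 7·8=56. Service 191; fixed 53; total 244.
{North, South, East, West}: service 191 + fixed 89 = 280
(All 15 nonempty subsets were checked; South and East is lowest.)

Open South and East; minimum total cost 235.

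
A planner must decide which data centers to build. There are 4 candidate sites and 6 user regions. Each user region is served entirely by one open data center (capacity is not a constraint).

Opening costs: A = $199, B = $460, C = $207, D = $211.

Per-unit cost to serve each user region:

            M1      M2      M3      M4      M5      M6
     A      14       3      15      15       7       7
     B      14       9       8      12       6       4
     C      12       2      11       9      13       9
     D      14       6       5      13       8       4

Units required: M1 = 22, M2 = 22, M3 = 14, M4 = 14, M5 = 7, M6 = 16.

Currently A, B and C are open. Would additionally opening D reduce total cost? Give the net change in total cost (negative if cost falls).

No — net change +169 (cost rises by 169).

Current service cost with {A, B, C}: 652.
Adding D: each user region re-picks its cheapest; new service cost 610, saving 42.
Extra fixed cost: 211. Net change = 211 − 42 = 169.
(Totals: 1518 → 1687.)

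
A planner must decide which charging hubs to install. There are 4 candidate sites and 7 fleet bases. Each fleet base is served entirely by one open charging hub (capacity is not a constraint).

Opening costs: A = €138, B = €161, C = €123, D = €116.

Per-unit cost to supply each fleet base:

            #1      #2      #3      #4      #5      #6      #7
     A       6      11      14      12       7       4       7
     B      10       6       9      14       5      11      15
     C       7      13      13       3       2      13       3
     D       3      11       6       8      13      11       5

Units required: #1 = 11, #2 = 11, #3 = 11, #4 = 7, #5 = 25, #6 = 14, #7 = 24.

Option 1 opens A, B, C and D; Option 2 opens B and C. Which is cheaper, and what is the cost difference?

Option 2 is cheaper by 79.

Option 1: {A, B, C, D}: #1→D 3·11=33, #2→B 6·11=66, #3→D 6·11=66, #4→C 3·7=21, #5→C 2·25=50, #6→A 4·14=56, #7→C 3·24=72. Service 364; fixed 538; total 902.
Option 2: {B, C}: #1→C 7·11=77, #2→B 6·11=66, #3→B 9·11=99, #4→C 3·7=21, #5→C 2·25=50, #6→B 11·14=154, #7→C 3·24=72. Service 539; fixed 284; total 823.
Difference: |902 − 823| = 79.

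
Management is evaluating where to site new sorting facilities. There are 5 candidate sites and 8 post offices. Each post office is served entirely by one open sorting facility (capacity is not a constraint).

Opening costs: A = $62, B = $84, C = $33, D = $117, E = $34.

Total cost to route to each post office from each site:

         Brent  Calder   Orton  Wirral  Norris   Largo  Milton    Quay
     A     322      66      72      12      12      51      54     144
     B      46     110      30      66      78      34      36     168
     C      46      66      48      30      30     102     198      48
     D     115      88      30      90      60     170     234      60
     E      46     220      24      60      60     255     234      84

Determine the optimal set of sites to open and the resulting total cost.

For any fixed open set, each post office goes to its cheapest open site; total = fixed + service.
{A, C}: Brent→C 46, Calder→A 66, Orton→C 48, Wirral→A 12, Norris→A 12, Largo→A 51, Milton→A 54, Quay→C 48. Service 337; fixed 95; total 432.
{B, C}: service 320 + fixed 117 = 437
{A, C, E}: service 313 + fixed 129 = 442
{A, B, C, D, E}: Brent→B 46, Calder→A 66, Orton→E 24, Wirral→A 12, Norris→A 12, Largo→B 34, Milton→B 36, Quay→C 48. Service 278; fixed 330; total 608.
No other subset beats 432.

Open A and C; minimum total cost 432.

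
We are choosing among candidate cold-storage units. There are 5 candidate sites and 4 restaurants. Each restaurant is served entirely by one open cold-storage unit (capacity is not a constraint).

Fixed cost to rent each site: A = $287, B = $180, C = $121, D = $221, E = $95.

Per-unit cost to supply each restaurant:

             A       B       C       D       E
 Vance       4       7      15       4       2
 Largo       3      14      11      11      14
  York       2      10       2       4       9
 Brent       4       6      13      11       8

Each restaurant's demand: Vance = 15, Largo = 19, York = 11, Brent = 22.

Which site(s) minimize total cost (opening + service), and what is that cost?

Open A only; minimum total cost 514.

For any fixed open set, each restaurant goes to its cheapest open site; total = fixed + service.
{A}: Vance→A 4·15=60, Largo→A 3·19=57, York→A 2·11=22, Brent→A 4·22=88. Service 227; fixed 287; total 514.
{A, E}: Vance→E 2·15=30, Largo→A 3·19=57, York→A 2·11=22, Brent→A 4·22=88. Service 197; fixed 382; total 579.
{A, C}: service 227 + fixed 408 = 635
{A, B, C, D, E}: service 197 + fixed 904 = 1101
No other subset beats 514.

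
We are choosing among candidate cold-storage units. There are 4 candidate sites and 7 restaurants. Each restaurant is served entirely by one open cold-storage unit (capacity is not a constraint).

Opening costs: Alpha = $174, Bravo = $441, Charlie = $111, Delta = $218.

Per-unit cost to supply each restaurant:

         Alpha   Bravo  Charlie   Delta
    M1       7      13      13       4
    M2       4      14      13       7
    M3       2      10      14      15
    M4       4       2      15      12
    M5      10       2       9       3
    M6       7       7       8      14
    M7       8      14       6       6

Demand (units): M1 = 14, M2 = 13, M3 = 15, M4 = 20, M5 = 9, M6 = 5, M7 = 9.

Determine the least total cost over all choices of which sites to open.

Minimum total cost: 631

For any fixed open set, each restaurant goes to its cheapest open site; total = fixed + service.
{Alpha}: M1→Alpha 7·14=98, M2→Alpha 4·13=52, M3→Alpha 2·15=30, M4→Alpha 4·20=80, M5→Alpha 10·9=90, M6→Alpha 7·5=35, M7→Alpha 8·9=72. Service 457; fixed 174; total 631.
{Alpha, Charlie}: service 430 + fixed 285 = 715
{Alpha, Delta}: service 334 + fixed 392 = 726
{Alpha, Bravo, Charlie, Delta}: service 285 + fixed 944 = 1229
(All 15 nonempty subsets were checked; Alpha only is lowest.)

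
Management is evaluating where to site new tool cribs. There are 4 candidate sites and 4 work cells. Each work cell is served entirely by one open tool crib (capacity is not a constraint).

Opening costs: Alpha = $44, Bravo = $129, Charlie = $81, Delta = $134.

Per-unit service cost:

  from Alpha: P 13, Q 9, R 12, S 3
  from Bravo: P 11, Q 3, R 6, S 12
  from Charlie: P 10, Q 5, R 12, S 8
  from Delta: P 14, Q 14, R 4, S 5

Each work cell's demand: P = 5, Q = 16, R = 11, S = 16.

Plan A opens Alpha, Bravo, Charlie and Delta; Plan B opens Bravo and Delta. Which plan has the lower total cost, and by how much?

Plan B is cheaper by 88.

Plan A: {Alpha, Bravo, Charlie, Delta}: P→Charlie 10·5=50, Q→Bravo 3·16=48, R→Delta 4·11=44, S→Alpha 3·16=48. Service 190; fixed 388; total 578.
Plan B: {Bravo, Delta}: P→Bravo 11·5=55, Q→Bravo 3·16=48, R→Delta 4·11=44, S→Delta 5·16=80. Service 227; fixed 263; total 490.
Difference: |578 − 490| = 88.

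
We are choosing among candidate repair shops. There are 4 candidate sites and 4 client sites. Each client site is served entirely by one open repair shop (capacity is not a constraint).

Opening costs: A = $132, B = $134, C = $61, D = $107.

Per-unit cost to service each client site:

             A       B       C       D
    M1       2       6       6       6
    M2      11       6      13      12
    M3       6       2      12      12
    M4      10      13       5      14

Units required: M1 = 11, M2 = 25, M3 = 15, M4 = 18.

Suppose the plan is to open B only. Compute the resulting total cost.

Total cost: 614

Each client site is assigned to its cheapest site among the open ones.
{B}: M1→B 6·11=66, M2→B 6·25=150, M3→B 2·15=30, M4→B 13·18=234. Service 480; fixed 134; total 614.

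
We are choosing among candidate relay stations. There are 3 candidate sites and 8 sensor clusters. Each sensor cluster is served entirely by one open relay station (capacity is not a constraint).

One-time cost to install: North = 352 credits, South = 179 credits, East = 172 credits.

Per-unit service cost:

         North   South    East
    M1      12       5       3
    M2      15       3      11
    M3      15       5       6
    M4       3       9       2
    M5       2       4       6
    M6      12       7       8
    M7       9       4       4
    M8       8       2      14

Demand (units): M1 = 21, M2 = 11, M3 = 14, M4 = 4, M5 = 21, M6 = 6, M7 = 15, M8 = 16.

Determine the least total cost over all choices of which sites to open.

For any fixed open set, each sensor cluster goes to its cheapest open site; total = fixed + service.
{South}: M1→South 5·21=105, M2→South 3·11=33, M3→South 5·14=70, M4→South 9·4=36, M5→South 4·21=84, M6→South 7·6=42, M7→South 4·15=60, M8→South 2·16=32. Service 462; fixed 179; total 641.
{South, East}: service 392 + fixed 351 = 743
{East}: service 734 + fixed 172 = 906
{North, South, East}: service 350 + fixed 703 = 1053
(All 7 nonempty subsets were checked; South only is lowest.)

Minimum total cost: 641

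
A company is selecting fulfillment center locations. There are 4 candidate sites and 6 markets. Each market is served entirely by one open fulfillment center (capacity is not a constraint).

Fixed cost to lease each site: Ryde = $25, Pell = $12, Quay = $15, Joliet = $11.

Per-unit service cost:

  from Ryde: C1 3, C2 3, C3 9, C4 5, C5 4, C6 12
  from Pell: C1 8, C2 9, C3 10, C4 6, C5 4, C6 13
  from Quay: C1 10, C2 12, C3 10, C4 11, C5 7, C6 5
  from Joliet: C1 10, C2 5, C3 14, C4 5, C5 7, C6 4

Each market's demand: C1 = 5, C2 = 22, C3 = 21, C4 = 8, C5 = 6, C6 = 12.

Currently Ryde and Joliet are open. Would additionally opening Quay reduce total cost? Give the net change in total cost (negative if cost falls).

No — net change +15 (cost rises by 15).

Current service cost with {Ryde, Joliet}: 382.
Adding Quay: each market re-picks its cheapest; new service cost 382, saving 0.
Extra fixed cost: 15. Net change = 15 − 0 = 15.
(Totals: 418 → 433.)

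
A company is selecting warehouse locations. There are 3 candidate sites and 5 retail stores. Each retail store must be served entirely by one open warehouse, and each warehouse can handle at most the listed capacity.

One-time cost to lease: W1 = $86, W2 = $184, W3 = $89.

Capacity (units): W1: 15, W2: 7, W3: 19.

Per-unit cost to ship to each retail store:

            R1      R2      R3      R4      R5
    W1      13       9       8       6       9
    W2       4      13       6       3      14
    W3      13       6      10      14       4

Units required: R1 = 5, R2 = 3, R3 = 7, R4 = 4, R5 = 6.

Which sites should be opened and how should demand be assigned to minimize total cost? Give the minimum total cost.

Open {W1, W3}: R1→W3 13·5=65, R2→W3 6·3=18, R3→W1 8·7=56, R4→W1 6·4=24, R5→W3 4·6=24.
Loads: W1 carries 11/15, W3 carries 14/19. Service 187; fixed 175; total 362.
Next best feasible plan costs 371.

Minimum total cost: 362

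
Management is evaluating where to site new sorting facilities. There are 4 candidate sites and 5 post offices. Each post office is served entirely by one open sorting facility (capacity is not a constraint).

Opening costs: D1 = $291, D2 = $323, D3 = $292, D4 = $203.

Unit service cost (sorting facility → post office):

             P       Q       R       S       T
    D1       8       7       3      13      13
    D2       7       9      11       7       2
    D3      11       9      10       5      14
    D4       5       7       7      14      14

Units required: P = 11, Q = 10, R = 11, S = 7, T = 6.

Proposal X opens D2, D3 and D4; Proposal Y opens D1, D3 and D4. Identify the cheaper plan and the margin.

Proposal Y is cheaper by 10.

Proposal X: {D2, D3, D4}: P→D4 5·11=55, Q→D4 7·10=70, R→D4 7·11=77, S→D3 5·7=35, T→D2 2·6=12. Service 249; fixed 818; total 1067.
Proposal Y: {D1, D3, D4}: P→D4 5·11=55, Q→D1 7·10=70, R→D1 3·11=33, S→D3 5·7=35, T→D1 13·6=78. Service 271; fixed 786; total 1057.
Difference: |1067 − 1057| = 10.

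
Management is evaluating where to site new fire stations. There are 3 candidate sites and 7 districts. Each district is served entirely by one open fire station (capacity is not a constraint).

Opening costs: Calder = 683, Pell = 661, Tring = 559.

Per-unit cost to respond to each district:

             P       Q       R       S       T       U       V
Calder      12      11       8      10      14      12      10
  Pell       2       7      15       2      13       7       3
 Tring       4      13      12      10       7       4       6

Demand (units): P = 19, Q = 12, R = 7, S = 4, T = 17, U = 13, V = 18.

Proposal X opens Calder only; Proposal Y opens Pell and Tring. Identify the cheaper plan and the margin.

Proposal Y is cheaper by 54.

Proposal X: {Calder}: P→Calder 12·19=228, Q→Calder 11·12=132, R→Calder 8·7=56, S→Calder 10·4=40, T→Calder 14·17=238, U→Calder 12·13=156, V→Calder 10·18=180. Service 1030; fixed 683; total 1713.
Proposal Y: {Pell, Tring}: P→Pell 2·19=38, Q→Pell 7·12=84, R→Tring 12·7=84, S→Pell 2·4=8, T→Tring 7·17=119, U→Tring 4·13=52, V→Pell 3·18=54. Service 439; fixed 1220; total 1659.
Difference: |1713 − 1659| = 54.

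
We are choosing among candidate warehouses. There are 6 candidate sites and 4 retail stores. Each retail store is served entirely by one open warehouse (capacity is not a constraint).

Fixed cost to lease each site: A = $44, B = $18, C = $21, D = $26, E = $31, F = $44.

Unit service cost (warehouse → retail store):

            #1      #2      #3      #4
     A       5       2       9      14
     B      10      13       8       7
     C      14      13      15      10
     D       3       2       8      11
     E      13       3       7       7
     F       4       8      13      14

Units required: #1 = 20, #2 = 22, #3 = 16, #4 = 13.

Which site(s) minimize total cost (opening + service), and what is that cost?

Open D and E; minimum total cost 364.

For any fixed open set, each retail store goes to its cheapest open site; total = fixed + service.
{D, E}: #1→D 3·20=60, #2→D 2·22=44, #3→E 7·16=112, #4→E 7·13=91. Service 307; fixed 57; total 364.
{B, D}: #1→D 3·20=60, #2→D 2·22=44, #3→B 8·16=128, #4→B 7·13=91. Service 323; fixed 44; total 367.
{B, D, E}: service 307 + fixed 75 = 382
{A, B, C, D, E, F}: #1→D 3·20=60, #2→A 2·22=44, #3→E 7·16=112, #4→B 7·13=91. Service 307; fixed 184; total 491.
No other subset beats 364.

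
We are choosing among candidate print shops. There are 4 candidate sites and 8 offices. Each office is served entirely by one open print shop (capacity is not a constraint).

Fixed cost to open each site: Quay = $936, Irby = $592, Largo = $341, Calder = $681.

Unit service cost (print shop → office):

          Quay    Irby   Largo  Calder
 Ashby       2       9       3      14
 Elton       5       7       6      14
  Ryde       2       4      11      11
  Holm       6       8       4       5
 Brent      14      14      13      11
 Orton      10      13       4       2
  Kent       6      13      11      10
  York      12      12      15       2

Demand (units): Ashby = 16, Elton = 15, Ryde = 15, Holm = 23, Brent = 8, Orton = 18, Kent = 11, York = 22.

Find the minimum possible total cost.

Minimum total cost: 1363

For any fixed open set, each office goes to its cheapest open site; total = fixed + service.
{Largo}: Ashby→Largo 3·16=48, Elton→Largo 6·15=90, Ryde→Largo 11·15=165, Holm→Largo 4·23=92, Brent→Largo 13·8=104, Orton→Largo 4·18=72, Kent→Largo 11·11=121, York→Largo 15·22=330. Service 1022; fixed 341; total 1363.
{Calder}: service 992 + fixed 681 = 1673
{Largo, Calder}: Ashby→Largo 3·16=48, Elton→Largo 6·15=90, Ryde→Largo 11·15=165, Holm→Largo 4·23=92, Brent→Calder 11·8=88, Orton→Calder 2·18=36, Kent→Calder 10·11=110, York→Calder 2·22=44. Service 673; fixed 1022; total 1695.
{Quay, Irby, Largo, Calder}: service 463 + fixed 2550 = 3013
(All 15 nonempty subsets were checked; Largo only is lowest.)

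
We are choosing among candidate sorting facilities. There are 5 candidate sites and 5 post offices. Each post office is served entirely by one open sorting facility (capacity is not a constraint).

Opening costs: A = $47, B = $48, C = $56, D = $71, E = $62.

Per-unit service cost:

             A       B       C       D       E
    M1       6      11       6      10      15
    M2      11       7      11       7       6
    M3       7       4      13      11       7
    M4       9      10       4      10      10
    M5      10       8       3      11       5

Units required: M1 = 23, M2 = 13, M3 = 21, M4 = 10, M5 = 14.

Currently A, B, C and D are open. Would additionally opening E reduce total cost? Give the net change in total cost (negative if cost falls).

No — net change +49 (cost rises by 49).

Current service cost with {A, B, C, D}: 395.
Adding E: each post office re-picks its cheapest; new service cost 382, saving 13.
Extra fixed cost: 62. Net change = 62 − 13 = 49.
(Totals: 617 → 666.)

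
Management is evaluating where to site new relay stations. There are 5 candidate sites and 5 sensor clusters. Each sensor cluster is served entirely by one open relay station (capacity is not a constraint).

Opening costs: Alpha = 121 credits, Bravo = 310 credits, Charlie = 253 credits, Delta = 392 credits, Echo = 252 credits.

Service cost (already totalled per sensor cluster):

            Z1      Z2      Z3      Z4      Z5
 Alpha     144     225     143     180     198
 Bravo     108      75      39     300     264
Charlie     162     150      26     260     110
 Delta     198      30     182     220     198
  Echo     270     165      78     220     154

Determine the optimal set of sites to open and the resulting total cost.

For any fixed open set, each sensor cluster goes to its cheapest open site; total = fixed + service.
{Charlie}: Z1→Charlie 162, Z2→Charlie 150, Z3→Charlie 26, Z4→Charlie 260, Z5→Charlie 110. Service 708; fixed 253; total 961.
{Alpha, Charlie}: service 610 + fixed 374 = 984
{Alpha}: service 890 + fixed 121 = 1011
{Alpha, Bravo, Charlie, Delta, Echo}: Z1→Bravo 108, Z2→Delta 30, Z3→Charlie 26, Z4→Alpha 180, Z5→Charlie 110. Service 454; fixed 1328; total 1782.
No other subset beats 961.

Open Charlie only; minimum total cost 961.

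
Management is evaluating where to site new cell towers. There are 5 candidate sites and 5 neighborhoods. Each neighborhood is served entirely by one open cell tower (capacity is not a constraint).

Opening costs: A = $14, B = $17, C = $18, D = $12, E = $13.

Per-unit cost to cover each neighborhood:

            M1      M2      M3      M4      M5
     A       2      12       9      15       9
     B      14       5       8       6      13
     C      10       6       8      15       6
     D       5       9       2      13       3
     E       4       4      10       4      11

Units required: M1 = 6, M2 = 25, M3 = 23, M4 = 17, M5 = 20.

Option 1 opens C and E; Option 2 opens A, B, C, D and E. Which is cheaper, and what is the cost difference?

Option 2 is cheaper by 167.

Option 1: {C, E}: M1→E 4·6=24, M2→E 4·25=100, M3→C 8·23=184, M4→E 4·17=68, M5→C 6·20=120. Service 496; fixed 31; total 527.
Option 2: {A, B, C, D, E}: M1→A 2·6=12, M2→E 4·25=100, M3→D 2·23=46, M4→E 4·17=68, M5→D 3·20=60. Service 286; fixed 74; total 360.
Difference: |527 − 360| = 167.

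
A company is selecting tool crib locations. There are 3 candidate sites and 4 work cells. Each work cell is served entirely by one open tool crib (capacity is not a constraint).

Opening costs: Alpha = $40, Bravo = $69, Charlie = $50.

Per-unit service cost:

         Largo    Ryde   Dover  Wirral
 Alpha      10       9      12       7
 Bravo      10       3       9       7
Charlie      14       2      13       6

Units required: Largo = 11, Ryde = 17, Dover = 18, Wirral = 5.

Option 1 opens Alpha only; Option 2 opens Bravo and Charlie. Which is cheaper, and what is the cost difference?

Option 1: {Alpha}: Largo→Alpha 10·11=110, Ryde→Alpha 9·17=153, Dover→Alpha 12·18=216, Wirral→Alpha 7·5=35. Service 514; fixed 40; total 554.
Option 2: {Bravo, Charlie}: Largo→Bravo 10·11=110, Ryde→Charlie 2·17=34, Dover→Bravo 9·18=162, Wirral→Charlie 6·5=30. Service 336; fixed 119; total 455.
Difference: |554 − 455| = 99.

Option 2 is cheaper by 99.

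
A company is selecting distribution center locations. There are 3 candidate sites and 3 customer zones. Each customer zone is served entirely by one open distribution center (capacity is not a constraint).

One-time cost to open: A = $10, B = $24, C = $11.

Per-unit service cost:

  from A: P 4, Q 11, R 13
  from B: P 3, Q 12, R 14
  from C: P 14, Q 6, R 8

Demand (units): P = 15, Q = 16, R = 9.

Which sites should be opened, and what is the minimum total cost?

For any fixed open set, each customer zone goes to its cheapest open site; total = fixed + service.
{B, C}: P→B 3·15=45, Q→C 6·16=96, R→C 8·9=72. Service 213; fixed 35; total 248.
{A, C}: service 228 + fixed 21 = 249
{A, B, C}: P→B 3·15=45, Q→C 6·16=96, R→C 8·9=72. Service 213; fixed 45; total 258.
{A}: P→A 4·15=60, Q→A 11·16=176, R→A 13·9=117. Service 353; fixed 10; total 363.
(All 7 nonempty subsets were checked; B and C is lowest.)

Open B and C; minimum total cost 248.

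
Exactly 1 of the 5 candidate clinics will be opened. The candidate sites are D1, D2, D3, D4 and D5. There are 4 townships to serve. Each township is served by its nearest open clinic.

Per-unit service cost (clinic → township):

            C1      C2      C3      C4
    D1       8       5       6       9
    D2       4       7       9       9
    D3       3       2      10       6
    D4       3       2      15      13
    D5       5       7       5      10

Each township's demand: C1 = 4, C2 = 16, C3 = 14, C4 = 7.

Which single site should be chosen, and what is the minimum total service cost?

Choose D3 only; total service cost 226.

With exactly 1 open, each township uses its cheapest among the chosen.
{D3}: C1→D3 3·4=12, C2→D3 2·16=32, C3→D3 10·14=140, C4→D3 6·7=42. Service cost 226.
{D1}: service cost 259
{D5}: service cost 272
Among all 5 size-1 choices, {D3} is lowest.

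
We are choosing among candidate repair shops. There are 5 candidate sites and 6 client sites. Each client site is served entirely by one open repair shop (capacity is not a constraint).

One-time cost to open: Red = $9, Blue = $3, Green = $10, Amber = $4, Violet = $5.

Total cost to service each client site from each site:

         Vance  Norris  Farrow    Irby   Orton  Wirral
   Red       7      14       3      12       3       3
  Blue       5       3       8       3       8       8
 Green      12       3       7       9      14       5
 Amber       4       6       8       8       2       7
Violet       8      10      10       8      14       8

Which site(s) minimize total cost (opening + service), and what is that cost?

For any fixed open set, each client site goes to its cheapest open site; total = fixed + service.
{Red, Blue}: Vance→Blue 5, Norris→Blue 3, Farrow→Red 3, Irby→Blue 3, Orton→Red 3, Wirral→Red 3. Service 20; fixed 12; total 32.
{Red, Blue, Amber}: service 18 + fixed 16 = 34
{Blue, Amber}: service 27 + fixed 7 = 34
{Red, Blue, Green, Amber, Violet}: service 18 + fixed 31 = 49
No other subset beats 32.

Open Red and Blue; minimum total cost 32.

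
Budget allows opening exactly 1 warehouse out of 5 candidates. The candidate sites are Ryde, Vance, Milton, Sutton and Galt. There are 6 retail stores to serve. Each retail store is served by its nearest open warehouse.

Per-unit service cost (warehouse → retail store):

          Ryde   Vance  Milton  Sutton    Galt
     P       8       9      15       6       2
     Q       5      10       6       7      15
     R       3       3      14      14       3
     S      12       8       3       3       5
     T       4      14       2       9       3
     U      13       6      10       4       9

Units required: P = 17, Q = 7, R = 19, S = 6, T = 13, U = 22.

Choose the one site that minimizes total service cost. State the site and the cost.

Choose Galt only; total service cost 463.

With exactly 1 open, each retail store uses its cheapest among the chosen.
{Galt}: P→Galt 2·17=34, Q→Galt 15·7=105, R→Galt 3·19=57, S→Galt 5·6=30, T→Galt 3·13=39, U→Galt 9·22=198. Service cost 463.
{Ryde}: service cost 638
{Sutton}: service cost 640
Among all 5 size-1 choices, {Galt} is lowest.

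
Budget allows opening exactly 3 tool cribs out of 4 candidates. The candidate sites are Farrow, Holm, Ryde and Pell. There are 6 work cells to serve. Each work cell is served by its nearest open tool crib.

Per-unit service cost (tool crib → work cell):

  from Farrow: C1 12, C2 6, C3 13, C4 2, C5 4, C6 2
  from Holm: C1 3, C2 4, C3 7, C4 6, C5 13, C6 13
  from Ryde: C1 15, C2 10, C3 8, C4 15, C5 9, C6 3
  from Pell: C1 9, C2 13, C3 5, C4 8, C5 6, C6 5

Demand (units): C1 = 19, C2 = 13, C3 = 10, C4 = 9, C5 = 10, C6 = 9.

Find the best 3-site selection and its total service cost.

Choose Farrow, Holm and Pell; total service cost 235.

With exactly 3 open, each work cell uses its cheapest among the chosen.
{Farrow, Holm, Pell}: C1→Holm 3·19=57, C2→Holm 4·13=52, C3→Pell 5·10=50, C4→Farrow 2·9=18, C5→Farrow 4·10=40, C6→Farrow 2·9=18. Service cost 235.
{Farrow, Holm, Ryde}: service cost 255
{Holm, Ryde, Pell}: service cost 300
Among all 4 size-3 choices, {Farrow, Holm, Pell} is lowest.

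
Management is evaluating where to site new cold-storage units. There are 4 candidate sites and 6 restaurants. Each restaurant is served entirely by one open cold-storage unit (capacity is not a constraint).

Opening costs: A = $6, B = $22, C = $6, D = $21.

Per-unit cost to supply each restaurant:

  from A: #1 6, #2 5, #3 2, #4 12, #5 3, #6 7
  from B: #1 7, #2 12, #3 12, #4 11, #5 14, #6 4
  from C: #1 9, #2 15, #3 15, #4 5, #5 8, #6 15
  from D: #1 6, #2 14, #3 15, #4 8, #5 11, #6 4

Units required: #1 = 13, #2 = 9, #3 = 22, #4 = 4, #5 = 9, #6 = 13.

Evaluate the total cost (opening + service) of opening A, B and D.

Each restaurant is assigned to its cheapest site among the open ones.
{A, B, D}: #1→A 6·13=78, #2→A 5·9=45, #3→A 2·22=44, #4→D 8·4=32, #5→A 3·9=27, #6→B 4·13=52. Service 278; fixed 49; total 327.

Total cost: 327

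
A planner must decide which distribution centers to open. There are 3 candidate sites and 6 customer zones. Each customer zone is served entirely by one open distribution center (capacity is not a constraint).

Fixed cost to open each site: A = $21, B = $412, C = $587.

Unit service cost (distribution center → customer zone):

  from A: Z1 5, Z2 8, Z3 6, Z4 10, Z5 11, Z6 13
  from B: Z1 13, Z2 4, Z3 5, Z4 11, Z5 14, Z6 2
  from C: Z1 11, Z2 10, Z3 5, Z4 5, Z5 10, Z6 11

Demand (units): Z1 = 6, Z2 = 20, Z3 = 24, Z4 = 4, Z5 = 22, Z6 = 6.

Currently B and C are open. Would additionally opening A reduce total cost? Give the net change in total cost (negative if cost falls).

Yes — net change −15 (cost falls by 15).

Current service cost with {B, C}: 518.
Adding A: each customer zone re-picks its cheapest; new service cost 482, saving 36.
Extra fixed cost: 21. Net change = 21 − 36 = -15.
(Totals: 1517 → 1502.)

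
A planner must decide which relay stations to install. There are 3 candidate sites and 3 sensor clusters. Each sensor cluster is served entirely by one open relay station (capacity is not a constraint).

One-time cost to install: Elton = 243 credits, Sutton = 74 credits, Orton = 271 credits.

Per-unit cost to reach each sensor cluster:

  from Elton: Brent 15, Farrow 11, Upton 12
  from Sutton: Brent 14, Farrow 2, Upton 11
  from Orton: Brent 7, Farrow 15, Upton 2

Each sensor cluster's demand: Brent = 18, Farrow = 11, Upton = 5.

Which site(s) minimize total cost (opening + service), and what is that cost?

For any fixed open set, each sensor cluster goes to its cheapest open site; total = fixed + service.
{Sutton}: Brent→Sutton 14·18=252, Farrow→Sutton 2·11=22, Upton→Sutton 11·5=55. Service 329; fixed 74; total 403.
{Sutton, Orton}: service 158 + fixed 345 = 503
{Orton}: service 301 + fixed 271 = 572
{Elton, Sutton, Orton}: service 158 + fixed 588 = 746
No other subset beats 403.

Open Sutton only; minimum total cost 403.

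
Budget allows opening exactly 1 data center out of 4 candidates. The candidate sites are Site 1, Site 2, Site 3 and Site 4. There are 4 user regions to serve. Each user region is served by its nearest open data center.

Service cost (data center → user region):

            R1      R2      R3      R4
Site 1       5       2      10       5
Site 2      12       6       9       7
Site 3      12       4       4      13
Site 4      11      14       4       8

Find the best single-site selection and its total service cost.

Choose Site 1 only; total service cost 22.

With exactly 1 open, each user region uses its cheapest among the chosen.
{Site 1}: R1→Site 1 5, R2→Site 1 2, R3→Site 1 10, R4→Site 1 5. Service cost 22.
{Site 3}: service cost 33
{Site 2}: service cost 34
Among all 4 size-1 choices, {Site 1} is lowest.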